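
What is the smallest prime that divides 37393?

61

37393 is odd.
Digit sum 25, not divisible by 3.
Ends in 3: not divisible by 5.
7: 37393 = 7·5341 + 6
11: 37393 = 11·3399 + 4
13: 37393 = 13·2876 + 5
17: 37393 = 17·2199 + 10
19: 37393 = 19·1968 + 1
23: 37393 = 23·1625 + 18
29: 37393 = 29·1289 + 12
31: 37393 = 31·1206 + 7
37: 37393 = 37·1010 + 23
41: 37393 = 41·912 + 1
43: 37393 = 43·869 + 26
47: 37393 = 47·795 + 28
53: 37393 = 53·705 + 28
59: 37393 = 59·633 + 46
61: 37393 = 61·613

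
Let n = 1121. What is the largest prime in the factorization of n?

59

1121 = 19 · 59
59 is prime.
So 1121 = 19 · 59; the largest prime factor is 59.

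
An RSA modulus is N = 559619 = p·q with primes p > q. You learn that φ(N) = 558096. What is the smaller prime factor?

617

φ(n) = (p−1)(q−1) = n − (p+q) + 1, so p + q = 559619 − 558096 + 1 = 1524.
p and q are the roots of t² − 1524t + 559619 = 0.
Discriminant: 1524² − 4·559619 = 2322576 − 2238476 = 84100; √84100 = 290.
q = (1524 − 290)/2 = 617, p = (1524 + 290)/2 = 907.
Check: 617 · 907 = 559619.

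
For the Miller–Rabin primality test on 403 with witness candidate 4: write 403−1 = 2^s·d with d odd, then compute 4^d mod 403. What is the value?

403 − 1 = 402 = 2^1 · 201, so d = 201.
4^1 ≡ 4 (mod 403)
4^2 ≡ 4^2 = 16 ≡ 16 (mod 403)
4^4 ≡ 16^2 = 256 ≡ 256 (mod 403)
4^8 ≡ 256^2 = 65536 ≡ 250 (mod 403)
4^16 ≡ 250^2 = 62500 ≡ 35 (mod 403)
4^32 ≡ 35^2 = 1225 ≡ 16 (mod 403)
4^64 ≡ 16^2 = 256 ≡ 256 (mod 403)
4^128 ≡ 256^2 = 65536 ≡ 250 (mod 403)
201 = 128 + 64 + 8 + 1 in binary powers of 2.
So 4^201 ≡ 250 · 256 · 250 · 4 ≡ 376 (mod 403).
Squaring chain: 376; never reaches −1, so base 4 is a Miller–Rabin witness that 403 is composite.

376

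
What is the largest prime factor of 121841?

89

121841 = 37 · 3293
3293 = 37 · 89
89 is prime.
So 121841 = 37^2 · 89; the largest prime factor is 89.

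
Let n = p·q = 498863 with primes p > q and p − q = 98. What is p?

757

Since p = q + 98, we have 498863 = q(q + 98), so q² + 98q − 498863 = 0.
Discriminant: 98² + 4·498863 = 9604 + 1995452 = 2005056; √2005056 = 1416.
q = (−98 + 1416)/2 = 659, and p = q + 98 = 757.
Check: 659 · 757 = 498863.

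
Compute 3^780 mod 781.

3^1 ≡ 3 (mod 781)
3^2 ≡ 3^2 = 9 ≡ 9 (mod 781)
3^4 ≡ 9^2 = 81 ≡ 81 (mod 781)
3^8 ≡ 81^2 = 6561 ≡ 313 (mod 781)
3^16 ≡ 313^2 = 97969 ≡ 344 (mod 781)
3^32 ≡ 344^2 = 118336 ≡ 405 (mod 781)
3^64 ≡ 405^2 = 164025 ≡ 15 (mod 781)
3^128 ≡ 15^2 = 225 ≡ 225 (mod 781)
3^256 ≡ 225^2 = 50625 ≡ 641 (mod 781)
3^512 ≡ 641^2 = 410881 ≡ 75 (mod 781)
780 = 512 + 256 + 8 + 4 in binary powers of 2.
So 3^780 ≡ 75 · 641 · 313 · 81 ≡ 474 (mod 781).
Since 474 ≠ 1, base 3 is a Fermat witness: 781 is composite.

474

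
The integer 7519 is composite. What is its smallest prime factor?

7519 is odd.
Digit sum 22, not divisible by 3.
Ends in 9: not divisible by 5.
7: 7519 = 7·1074 + 1
11: 7519 = 11·683 + 6
13: 7519 = 13·578 + 5
17: 7519 = 17·442 + 5
19: 7519 = 19·395 + 14
23: 7519 = 23·326 + 21
29: 7519 = 29·259 + 8
31: 7519 = 31·242 + 17
37: 7519 = 37·203 + 8
41: 7519 = 41·183 + 16
43: 7519 = 43·174 + 37
47: 7519 = 47·159 + 46
53: 7519 = 53·141 + 46
59: 7519 = 59·127 + 26
61: 7519 = 61·123 + 16
67: 7519 = 67·112 + 15
71: 7519 = 71·105 + 64
73: 7519 = 73·103

73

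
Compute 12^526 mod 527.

236

12^1 ≡ 12 (mod 527)
12^2 ≡ 12^2 = 144 ≡ 144 (mod 527)
12^4 ≡ 144^2 = 20736 ≡ 183 (mod 527)
12^8 ≡ 183^2 = 33489 ≡ 288 (mod 527)
12^16 ≡ 288^2 = 82944 ≡ 205 (mod 527)
12^32 ≡ 205^2 = 42025 ≡ 392 (mod 527)
12^64 ≡ 392^2 = 153664 ≡ 307 (mod 527)
12^128 ≡ 307^2 = 94249 ≡ 443 (mod 527)
12^256 ≡ 443^2 = 196249 ≡ 205 (mod 527)
12^512 ≡ 205^2 = 42025 ≡ 392 (mod 527)
526 = 512 + 8 + 4 + 2 in binary powers of 2.
So 12^526 ≡ 392 · 288 · 183 · 144 ≡ 236 (mod 527).
Since 236 ≠ 1, base 12 is a Fermat witness: 527 is composite.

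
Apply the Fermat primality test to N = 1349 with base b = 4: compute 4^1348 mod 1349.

4^1 ≡ 4 (mod 1349)
4^2 ≡ 4^2 = 16 ≡ 16 (mod 1349)
4^4 ≡ 16^2 = 256 ≡ 256 (mod 1349)
4^8 ≡ 256^2 = 65536 ≡ 784 (mod 1349)
4^16 ≡ 784^2 = 614656 ≡ 861 (mod 1349)
4^32 ≡ 861^2 = 741321 ≡ 720 (mod 1349)
4^64 ≡ 720^2 = 518400 ≡ 384 (mod 1349)
4^128 ≡ 384^2 = 147456 ≡ 415 (mod 1349)
4^256 ≡ 415^2 = 172225 ≡ 902 (mod 1349)
4^512 ≡ 902^2 = 813604 ≡ 157 (mod 1349)
4^1024 ≡ 157^2 = 24649 ≡ 367 (mod 1349)
1348 = 1024 + 256 + 64 + 4 in binary powers of 2.
So 4^1348 ≡ 367 · 902 · 384 · 256 ≡ 215 (mod 1349).
Since 215 ≠ 1, base 4 is a Fermat witness: 1349 is composite.

215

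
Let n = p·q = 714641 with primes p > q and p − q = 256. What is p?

Since p = q + 256, we have 714641 = q(q + 256), so q² + 256q − 714641 = 0.
Discriminant: 256² + 4·714641 = 65536 + 2858564 = 2924100; √2924100 = 1710.
q = (−256 + 1710)/2 = 727, and p = q + 256 = 983.
Check: 727 · 983 = 714641.

983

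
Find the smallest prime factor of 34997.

79

34997 is odd.
Digit sum 32, not divisible by 3.
Ends in 7: not divisible by 5.
7: 34997 = 7·4999 + 4
11: 34997 = 11·3181 + 6
13: 34997 = 13·2692 + 1
17: 34997 = 17·2058 + 11
19: 34997 = 19·1841 + 18
23: 34997 = 23·1521 + 14
29: 34997 = 29·1206 + 23
31: 34997 = 31·1128 + 29
37: 34997 = 37·945 + 32
41: 34997 = 41·853 + 24
43: 34997 = 43·813 + 38
47: 34997 = 47·744 + 29
53: 34997 = 53·660 + 17
59: 34997 = 59·593 + 10
61: 34997 = 61·573 + 44
67: 34997 = 67·522 + 23
71: 34997 = 71·492 + 65
73: 34997 = 73·479 + 30
79: 34997 = 79·443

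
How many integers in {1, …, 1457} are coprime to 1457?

Factor: 1457 = 31 · 47.
φ(1457) = (31−1) · (47−1) = 30 · 46 = 1380.

1380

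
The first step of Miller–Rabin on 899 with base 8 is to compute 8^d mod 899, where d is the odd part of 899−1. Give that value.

66

899 − 1 = 898 = 2^1 · 449, so d = 449.
8^1 ≡ 8 (mod 899)
8^2 ≡ 8^2 = 64 ≡ 64 (mod 899)
8^4 ≡ 64^2 = 4096 ≡ 500 (mod 899)
8^8 ≡ 500^2 = 250000 ≡ 78 (mod 899)
8^16 ≡ 78^2 = 6084 ≡ 690 (mod 899)
8^32 ≡ 690^2 = 476100 ≡ 529 (mod 899)
8^64 ≡ 529^2 = 279841 ≡ 252 (mod 899)
8^128 ≡ 252^2 = 63504 ≡ 574 (mod 899)
8^256 ≡ 574^2 = 329476 ≡ 442 (mod 899)
449 = 256 + 128 + 64 + 1 in binary powers of 2.
So 8^449 ≡ 442 · 574 · 252 · 8 ≡ 66 (mod 899).
Squaring chain: 66; never reaches −1, so base 8 is a Miller–Rabin witness that 899 is composite.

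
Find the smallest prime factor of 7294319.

7294319 is odd.
Digit sum 35, not divisible by 3.
Ends in 9: not divisible by 5.
7: 7294319 = 7·1042045 + 4
11: 7294319 = 11·663119 + 10
13: 7294319 = 13·561101 + 6
17: 7294319 = 17·429077 + 10
19: 7294319 = 19·383911 + 10
23: 7294319 = 23·317144 + 7
29: 7294319 = 29·251528 + 7
31: 7294319 = 31·235300 + 19
37: 7294319 = 37·197143 + 28
41: 7294319 = 41·177910 + 9
43: 7294319 = 43·169635 + 14
47: 7294319 = 47·155198 + 13
53: 7294319 = 53·137628 + 35
59: 7294319 = 59·123632 + 31
61: 7294319 = 61·119579

61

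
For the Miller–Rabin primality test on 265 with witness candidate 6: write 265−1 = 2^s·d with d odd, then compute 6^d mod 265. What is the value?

265 − 1 = 264 = 2^3 · 33, so d = 33.
6^1 ≡ 6 (mod 265)
6^2 ≡ 6^2 = 36 ≡ 36 (mod 265)
6^4 ≡ 36^2 = 1296 ≡ 236 (mod 265)
6^8 ≡ 236^2 = 55696 ≡ 46 (mod 265)
6^16 ≡ 46^2 = 2116 ≡ 261 (mod 265)
6^32 ≡ 261^2 = 68121 ≡ 16 (mod 265)
33 = 32 + 1 in binary powers of 2.
So 6^33 ≡ 16 · 6 ≡ 96 (mod 265).
Squaring chain: 96 → 206 → 36; never reaches −1, so base 6 is a Miller–Rabin witness that 265 is composite.

96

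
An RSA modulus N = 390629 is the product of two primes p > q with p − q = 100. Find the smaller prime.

Since p = q + 100, we have 390629 = q(q + 100), so q² + 100q − 390629 = 0.
Discriminant: 100² + 4·390629 = 10000 + 1562516 = 1572516; √1572516 = 1254.
q = (−100 + 1254)/2 = 577, and p = q + 100 = 677.
Check: 577 · 677 = 390629.

577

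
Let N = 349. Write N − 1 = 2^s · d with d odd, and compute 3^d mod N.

349 − 1 = 348 = 2^2 · 87, so d = 87.
3^1 ≡ 3 (mod 349)
3^2 ≡ 3^2 = 9 ≡ 9 (mod 349)
3^4 ≡ 9^2 = 81 ≡ 81 (mod 349)
3^8 ≡ 81^2 = 6561 ≡ 279 (mod 349)
3^16 ≡ 279^2 = 77841 ≡ 14 (mod 349)
3^32 ≡ 14^2 = 196 ≡ 196 (mod 349)
3^64 ≡ 196^2 = 38416 ≡ 26 (mod 349)
87 = 64 + 16 + 4 + 2 + 1 in binary powers of 2.
So 3^87 ≡ 26 · 14 · 81 · 9 · 3 ≡ 348 (mod 349).
Since 3^d ≡ 348 (mod 349), base 3 does not prove 349 composite.

348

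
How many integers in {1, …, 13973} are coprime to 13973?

13728

Factor: 13973 = 89 · 157.
φ(13973) = (89−1) · (157−1) = 88 · 156 = 13728.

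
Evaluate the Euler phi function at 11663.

11448

Factor: 11663 = 107 · 109.
φ(11663) = (107−1) · (109−1) = 106 · 108 = 11448.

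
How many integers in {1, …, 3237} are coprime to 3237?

1968

Factor: 3237 = 3 · 13 · 83.
φ(3237) = (3−1) · (13−1) · (83−1) = 2 · 12 · 82 = 1968.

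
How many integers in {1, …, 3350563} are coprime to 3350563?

3282048

Factor: 3350563 = 113 · 149 · 199.
φ(3350563) = (113−1) · (149−1) · (199−1) = 112 · 148 · 198 = 3282048.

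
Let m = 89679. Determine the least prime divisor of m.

89679 is odd.
Digit sum 39, divisible by 3.

3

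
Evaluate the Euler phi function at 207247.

191232

Factor: 207247 = 17 · 73 · 167.
φ(207247) = (17−1) · (73−1) · (167−1) = 16 · 72 · 166 = 191232.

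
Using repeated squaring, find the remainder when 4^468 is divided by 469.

344

4^1 ≡ 4 (mod 469)
4^2 ≡ 4^2 = 16 ≡ 16 (mod 469)
4^4 ≡ 16^2 = 256 ≡ 256 (mod 469)
4^8 ≡ 256^2 = 65536 ≡ 345 (mod 469)
4^16 ≡ 345^2 = 119025 ≡ 368 (mod 469)
4^32 ≡ 368^2 = 135424 ≡ 352 (mod 469)
4^64 ≡ 352^2 = 123904 ≡ 88 (mod 469)
4^128 ≡ 88^2 = 7744 ≡ 240 (mod 469)
4^256 ≡ 240^2 = 57600 ≡ 382 (mod 469)
468 = 256 + 128 + 64 + 16 + 4 in binary powers of 2.
So 4^468 ≡ 382 · 240 · 88 · 368 · 256 ≡ 344 (mod 469).
Since 344 ≠ 1, base 4 is a Fermat witness: 469 is composite.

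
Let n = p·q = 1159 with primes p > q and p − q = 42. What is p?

61

Since p = q + 42, we have 1159 = q(q + 42), so q² + 42q − 1159 = 0.
Discriminant: 42² + 4·1159 = 1764 + 4636 = 6400; √6400 = 80.
q = (−42 + 80)/2 = 19, and p = q + 42 = 61.
Check: 19 · 61 = 1159.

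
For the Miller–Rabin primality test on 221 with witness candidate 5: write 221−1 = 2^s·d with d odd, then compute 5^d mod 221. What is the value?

221 − 1 = 220 = 2^2 · 55, so d = 55.
5^1 ≡ 5 (mod 221)
5^2 ≡ 5^2 = 25 ≡ 25 (mod 221)
5^4 ≡ 25^2 = 625 ≡ 183 (mod 221)
5^8 ≡ 183^2 = 33489 ≡ 118 (mod 221)
5^16 ≡ 118^2 = 13924 ≡ 1 (mod 221)
5^32 ≡ 1^2 = 1 ≡ 1 (mod 221)
55 = 32 + 16 + 4 + 2 + 1 in binary powers of 2.
So 5^55 ≡ 1 · 1 · 183 · 25 · 5 ≡ 112 (mod 221).
Squaring chain: 112 → 168; never reaches −1, so base 5 is a Miller–Rabin witness that 221 is composite.

112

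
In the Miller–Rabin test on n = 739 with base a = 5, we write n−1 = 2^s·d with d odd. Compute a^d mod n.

739 − 1 = 738 = 2^1 · 369, so d = 369.
5^1 ≡ 5 (mod 739)
5^2 ≡ 5^2 = 25 ≡ 25 (mod 739)
5^4 ≡ 25^2 = 625 ≡ 625 (mod 739)
5^8 ≡ 625^2 = 390625 ≡ 433 (mod 739)
5^16 ≡ 433^2 = 187489 ≡ 522 (mod 739)
5^32 ≡ 522^2 = 272484 ≡ 532 (mod 739)
5^64 ≡ 532^2 = 283024 ≡ 726 (mod 739)
5^128 ≡ 726^2 = 527076 ≡ 169 (mod 739)
5^256 ≡ 169^2 = 28561 ≡ 479 (mod 739)
369 = 256 + 64 + 32 + 16 + 1 in binary powers of 2.
So 5^369 ≡ 479 · 726 · 532 · 522 · 5 ≡ 1 (mod 739).
Since 5^d ≡ 1 (mod 739), base 5 does not prove 739 composite.

1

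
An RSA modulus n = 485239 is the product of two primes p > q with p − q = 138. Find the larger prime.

Since p = q + 138, we have 485239 = q(q + 138), so q² + 138q − 485239 = 0.
Discriminant: 138² + 4·485239 = 19044 + 1940956 = 1960000; √1960000 = 1400.
q = (−138 + 1400)/2 = 631, and p = q + 138 = 769.
Check: 631 · 769 = 485239.

769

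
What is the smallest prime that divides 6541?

31

6541 is odd.
Digit sum 16, not divisible by 3.
Ends in 1: not divisible by 5.
7: 6541 = 7·934 + 3
11: 6541 = 11·594 + 7
13: 6541 = 13·503 + 2
17: 6541 = 17·384 + 13
19: 6541 = 19·344 + 5
23: 6541 = 23·284 + 9
29: 6541 = 29·225 + 16
31: 6541 = 31·211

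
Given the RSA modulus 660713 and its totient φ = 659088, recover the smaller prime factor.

797

φ(n) = (p−1)(q−1) = n − (p+q) + 1, so p + q = 660713 − 659088 + 1 = 1626.
p and q are the roots of t² − 1626t + 660713 = 0.
Discriminant: 1626² − 4·660713 = 2643876 − 2642852 = 1024; √1024 = 32.
q = (1626 − 32)/2 = 797, p = (1626 + 32)/2 = 829.
Check: 797 · 829 = 660713.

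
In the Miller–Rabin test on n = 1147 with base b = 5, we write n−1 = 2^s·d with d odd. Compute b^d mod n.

1147 − 1 = 1146 = 2^1 · 573, so d = 573.
5^1 ≡ 5 (mod 1147)
5^2 ≡ 5^2 = 25 ≡ 25 (mod 1147)
5^4 ≡ 25^2 = 625 ≡ 625 (mod 1147)
5^8 ≡ 625^2 = 390625 ≡ 645 (mod 1147)
5^16 ≡ 645^2 = 416025 ≡ 811 (mod 1147)
5^32 ≡ 811^2 = 657721 ≡ 490 (mod 1147)
5^64 ≡ 490^2 = 240100 ≡ 377 (mod 1147)
5^128 ≡ 377^2 = 142129 ≡ 1048 (mod 1147)
5^256 ≡ 1048^2 = 1098304 ≡ 625 (mod 1147)
5^512 ≡ 625^2 = 390625 ≡ 645 (mod 1147)
573 = 512 + 32 + 16 + 8 + 4 + 1 in binary powers of 2.
So 5^573 ≡ 645 · 490 · 811 · 645 · 625 · 5 ≡ 156 (mod 1147).
Squaring chain: 156; never reaches −1, so base 5 is a Miller–Rabin witness that 1147 is composite.

156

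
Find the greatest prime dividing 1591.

43

1591 = 37 · 43
43 is prime.
So 1591 = 37 · 43; the largest prime factor is 43.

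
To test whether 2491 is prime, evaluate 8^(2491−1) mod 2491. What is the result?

8^1 ≡ 8 (mod 2491)
8^2 ≡ 8^2 = 64 ≡ 64 (mod 2491)
8^4 ≡ 64^2 = 4096 ≡ 1605 (mod 2491)
8^8 ≡ 1605^2 = 2576025 ≡ 331 (mod 2491)
8^16 ≡ 331^2 = 109561 ≡ 2448 (mod 2491)
8^32 ≡ 2448^2 = 5992704 ≡ 1849 (mod 2491)
8^64 ≡ 1849^2 = 3418801 ≡ 1149 (mod 2491)
8^128 ≡ 1149^2 = 1320201 ≡ 2462 (mod 2491)
8^256 ≡ 2462^2 = 6061444 ≡ 841 (mod 2491)
8^512 ≡ 841^2 = 707281 ≡ 2328 (mod 2491)
8^1024 ≡ 2328^2 = 5419584 ≡ 1659 (mod 2491)
8^2048 ≡ 1659^2 = 2752281 ≡ 2217 (mod 2491)
2490 = 2048 + 256 + 128 + 32 + 16 + 8 + 2 in binary powers of 2.
So 8^2490 ≡ 2217 · 841 · 2462 · 1849 · 2448 · 331 · 64 ≡ 1811 (mod 2491).
Since 1811 ≠ 1, base 8 is a Fermat witness: 2491 is composite.

1811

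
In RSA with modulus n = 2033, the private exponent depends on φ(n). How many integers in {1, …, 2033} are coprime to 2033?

Factor: 2033 = 19 · 107.
φ(2033) = (19−1) · (107−1) = 18 · 106 = 1908.

1908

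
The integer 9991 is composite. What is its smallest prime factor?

97

9991 is odd.
Digit sum 28, not divisible by 3.
Ends in 1: not divisible by 5.
7: 9991 = 7·1427 + 2
11: 9991 = 11·908 + 3
13: 9991 = 13·768 + 7
17: 9991 = 17·587 + 12
19: 9991 = 19·525 + 16
23: 9991 = 23·434 + 9
29: 9991 = 29·344 + 15
31: 9991 = 31·322 + 9
37: 9991 = 37·270 + 1
41: 9991 = 41·243 + 28
43: 9991 = 43·232 + 15
47: 9991 = 47·212 + 27
53: 9991 = 53·188 + 27
59: 9991 = 59·169 + 20
61: 9991 = 61·163 + 48
67: 9991 = 67·149 + 8
71: 9991 = 71·140 + 51
73: 9991 = 73·136 + 63
79: 9991 = 79·126 + 37
83: 9991 = 83·120 + 31
89: 9991 = 89·112 + 23
97: 9991 = 97·103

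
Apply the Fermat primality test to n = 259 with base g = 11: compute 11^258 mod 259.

11^1 ≡ 11 (mod 259)
11^2 ≡ 11^2 = 121 ≡ 121 (mod 259)
11^4 ≡ 121^2 = 14641 ≡ 137 (mod 259)
11^8 ≡ 137^2 = 18769 ≡ 121 (mod 259)
11^16 ≡ 121^2 = 14641 ≡ 137 (mod 259)
11^32 ≡ 137^2 = 18769 ≡ 121 (mod 259)
11^64 ≡ 121^2 = 14641 ≡ 137 (mod 259)
11^128 ≡ 137^2 = 18769 ≡ 121 (mod 259)
11^256 ≡ 121^2 = 14641 ≡ 137 (mod 259)
258 = 256 + 2 in binary powers of 2.
So 11^258 ≡ 137 · 121 ≡ 1 (mod 259).
Since the result is 1, base 11 gives no evidence that 259 is composite.

1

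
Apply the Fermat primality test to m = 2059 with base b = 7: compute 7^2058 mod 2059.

7^1 ≡ 7 (mod 2059)
7^2 ≡ 7^2 = 49 ≡ 49 (mod 2059)
7^4 ≡ 49^2 = 2401 ≡ 342 (mod 2059)
7^8 ≡ 342^2 = 116964 ≡ 1660 (mod 2059)
7^16 ≡ 1660^2 = 2755600 ≡ 658 (mod 2059)
7^32 ≡ 658^2 = 432964 ≡ 574 (mod 2059)
7^64 ≡ 574^2 = 329476 ≡ 36 (mod 2059)
7^128 ≡ 36^2 = 1296 ≡ 1296 (mod 2059)
7^256 ≡ 1296^2 = 1679616 ≡ 1531 (mod 2059)
7^512 ≡ 1531^2 = 2343961 ≡ 819 (mod 2059)
7^1024 ≡ 819^2 = 670761 ≡ 1586 (mod 2059)
7^2048 ≡ 1586^2 = 2515396 ≡ 1357 (mod 2059)
2058 = 2048 + 8 + 2 in binary powers of 2.
So 7^2058 ≡ 1357 · 1660 · 49 ≡ 1567 (mod 2059).
Since 1567 ≠ 1, base 7 is a Fermat witness: 2059 is composite.

1567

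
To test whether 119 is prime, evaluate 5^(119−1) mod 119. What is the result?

2

5^1 ≡ 5 (mod 119)
5^2 ≡ 5^2 = 25 ≡ 25 (mod 119)
5^4 ≡ 25^2 = 625 ≡ 30 (mod 119)
5^8 ≡ 30^2 = 900 ≡ 67 (mod 119)
5^16 ≡ 67^2 = 4489 ≡ 86 (mod 119)
5^32 ≡ 86^2 = 7396 ≡ 18 (mod 119)
5^64 ≡ 18^2 = 324 ≡ 86 (mod 119)
118 = 64 + 32 + 16 + 4 + 2 in binary powers of 2.
So 5^118 ≡ 86 · 18 · 86 · 30 · 25 ≡ 2 (mod 119).
Since 2 ≠ 1, base 5 is a Fermat witness: 119 is composite.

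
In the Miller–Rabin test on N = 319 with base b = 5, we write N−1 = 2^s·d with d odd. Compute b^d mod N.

319 − 1 = 318 = 2^1 · 159, so d = 159.
5^1 ≡ 5 (mod 319)
5^2 ≡ 5^2 = 25 ≡ 25 (mod 319)
5^4 ≡ 25^2 = 625 ≡ 306 (mod 319)
5^8 ≡ 306^2 = 93636 ≡ 169 (mod 319)
5^16 ≡ 169^2 = 28561 ≡ 170 (mod 319)
5^32 ≡ 170^2 = 28900 ≡ 190 (mod 319)
5^64 ≡ 190^2 = 36100 ≡ 53 (mod 319)
5^128 ≡ 53^2 = 2809 ≡ 257 (mod 319)
159 = 128 + 16 + 8 + 4 + 2 + 1 in binary powers of 2.
So 5^159 ≡ 257 · 170 · 169 · 306 · 25 · 5 ≡ 196 (mod 319).
Squaring chain: 196; never reaches −1, so base 5 is a Miller–Rabin witness that 319 is composite.

196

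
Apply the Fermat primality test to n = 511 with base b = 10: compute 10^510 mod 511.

10^1 ≡ 10 (mod 511)
10^2 ≡ 10^2 = 100 ≡ 100 (mod 511)
10^4 ≡ 100^2 = 10000 ≡ 291 (mod 511)
10^8 ≡ 291^2 = 84681 ≡ 366 (mod 511)
10^16 ≡ 366^2 = 133956 ≡ 74 (mod 511)
10^32 ≡ 74^2 = 5476 ≡ 366 (mod 511)
10^64 ≡ 366^2 = 133956 ≡ 74 (mod 511)
10^128 ≡ 74^2 = 5476 ≡ 366 (mod 511)
10^256 ≡ 366^2 = 133956 ≡ 74 (mod 511)
510 = 256 + 128 + 64 + 32 + 16 + 8 + 4 + 2 in binary powers of 2.
So 10^510 ≡ 74 · 366 · 74 · 366 · 74 · 366 · 291 · 100 ≡ 484 (mod 511).
Since 484 ≠ 1, base 10 is a Fermat witness: 511 is composite.

484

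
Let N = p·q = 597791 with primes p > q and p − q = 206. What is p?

883

Since p = q + 206, we have 597791 = q(q + 206), so q² + 206q − 597791 = 0.
Discriminant: 206² + 4·597791 = 42436 + 2391164 = 2433600; √2433600 = 1560.
q = (−206 + 1560)/2 = 677, and p = q + 206 = 883.
Check: 677 · 883 = 597791.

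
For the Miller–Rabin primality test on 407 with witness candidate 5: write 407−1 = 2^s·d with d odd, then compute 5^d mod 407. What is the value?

279

407 − 1 = 406 = 2^1 · 203, so d = 203.
5^1 ≡ 5 (mod 407)
5^2 ≡ 5^2 = 25 ≡ 25 (mod 407)
5^4 ≡ 25^2 = 625 ≡ 218 (mod 407)
5^8 ≡ 218^2 = 47524 ≡ 312 (mod 407)
5^16 ≡ 312^2 = 97344 ≡ 71 (mod 407)
5^32 ≡ 71^2 = 5041 ≡ 157 (mod 407)
5^64 ≡ 157^2 = 24649 ≡ 229 (mod 407)
5^128 ≡ 229^2 = 52441 ≡ 345 (mod 407)
203 = 128 + 64 + 8 + 2 + 1 in binary powers of 2.
So 5^203 ≡ 345 · 229 · 312 · 25 · 5 ≡ 279 (mod 407).
Squaring chain: 279; never reaches −1, so base 5 is a Miller–Rabin witness that 407 is composite.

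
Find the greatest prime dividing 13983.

79

13983 = 3 · 4661
4661 = 59 · 79
79 is prime.
So 13983 = 3 · 59 · 79; the largest prime factor is 79.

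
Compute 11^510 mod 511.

435

11^1 ≡ 11 (mod 511)
11^2 ≡ 11^2 = 121 ≡ 121 (mod 511)
11^4 ≡ 121^2 = 14641 ≡ 333 (mod 511)
11^8 ≡ 333^2 = 110889 ≡ 2 (mod 511)
11^16 ≡ 2^2 = 4 ≡ 4 (mod 511)
11^32 ≡ 4^2 = 16 ≡ 16 (mod 511)
11^64 ≡ 16^2 = 256 ≡ 256 (mod 511)
11^128 ≡ 256^2 = 65536 ≡ 128 (mod 511)
11^256 ≡ 128^2 = 16384 ≡ 32 (mod 511)
510 = 256 + 128 + 64 + 32 + 16 + 8 + 4 + 2 in binary powers of 2.
So 11^510 ≡ 32 · 128 · 256 · 16 · 4 · 2 · 333 · 121 ≡ 435 (mod 511).
Since 435 ≠ 1, base 11 is a Fermat witness: 511 is composite.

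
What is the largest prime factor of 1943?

1943 = 29 · 67
67 is prime.
So 1943 = 29 · 67; the largest prime factor is 67.

67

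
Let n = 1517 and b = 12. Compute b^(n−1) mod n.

12^1 ≡ 12 (mod 1517)
12^2 ≡ 12^2 = 144 ≡ 144 (mod 1517)
12^4 ≡ 144^2 = 20736 ≡ 1015 (mod 1517)
12^8 ≡ 1015^2 = 1030225 ≡ 182 (mod 1517)
12^16 ≡ 182^2 = 33124 ≡ 1267 (mod 1517)
12^32 ≡ 1267^2 = 1605289 ≡ 303 (mod 1517)
12^64 ≡ 303^2 = 91809 ≡ 789 (mod 1517)
12^128 ≡ 789^2 = 622521 ≡ 551 (mod 1517)
12^256 ≡ 551^2 = 303601 ≡ 201 (mod 1517)
12^512 ≡ 201^2 = 40401 ≡ 959 (mod 1517)
12^1024 ≡ 959^2 = 919681 ≡ 379 (mod 1517)
1516 = 1024 + 256 + 128 + 64 + 32 + 8 + 4 in binary powers of 2.
So 12^1516 ≡ 379 · 201 · 551 · 789 · 303 · 182 · 1015 ≡ 127 (mod 1517).
Since 127 ≠ 1, base 12 is a Fermat witness: 1517 is composite.

127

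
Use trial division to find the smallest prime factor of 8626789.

43

8626789 is odd.
Digit sum 46, not divisible by 3.
Ends in 9: not divisible by 5.
7: 8626789 = 7·1232398 + 3
11: 8626789 = 11·784253 + 6
13: 8626789 = 13·663599 + 2
17: 8626789 = 17·507458 + 3
19: 8626789 = 19·454041 + 10
23: 8626789 = 23·375077 + 18
29: 8626789 = 29·297475 + 14
31: 8626789 = 31·278283 + 16
37: 8626789 = 37·233156 + 17
41: 8626789 = 41·210409 + 20
43: 8626789 = 43·200623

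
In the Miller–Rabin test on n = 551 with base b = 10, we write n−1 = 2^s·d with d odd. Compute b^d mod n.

98

551 − 1 = 550 = 2^1 · 275, so d = 275.
10^1 ≡ 10 (mod 551)
10^2 ≡ 10^2 = 100 ≡ 100 (mod 551)
10^4 ≡ 100^2 = 10000 ≡ 82 (mod 551)
10^8 ≡ 82^2 = 6724 ≡ 112 (mod 551)
10^16 ≡ 112^2 = 12544 ≡ 422 (mod 551)
10^32 ≡ 422^2 = 178084 ≡ 111 (mod 551)
10^64 ≡ 111^2 = 12321 ≡ 199 (mod 551)
10^128 ≡ 199^2 = 39601 ≡ 480 (mod 551)
10^256 ≡ 480^2 = 230400 ≡ 82 (mod 551)
275 = 256 + 16 + 2 + 1 in binary powers of 2.
So 10^275 ≡ 82 · 422 · 100 · 10 ≡ 98 (mod 551).
Squaring chain: 98; never reaches −1, so base 10 is a Miller–Rabin witness that 551 is composite.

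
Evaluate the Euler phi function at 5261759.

Factor: 5261759 = 137 · 193 · 199.
φ(5261759) = (137−1) · (193−1) · (199−1) = 136 · 192 · 198 = 5170176.

5170176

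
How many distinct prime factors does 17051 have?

17051 = 17^2 · 59
17051 = 17^2 · 59, which has 2 distinct prime factors.

2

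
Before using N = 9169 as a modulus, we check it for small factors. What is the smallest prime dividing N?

53

9169 is odd.
Digit sum 25, not divisible by 3.
Ends in 9: not divisible by 5.
7: 9169 = 7·1309 + 6
11: 9169 = 11·833 + 6
13: 9169 = 13·705 + 4
17: 9169 = 17·539 + 6
19: 9169 = 19·482 + 11
23: 9169 = 23·398 + 15
29: 9169 = 29·316 + 5
31: 9169 = 31·295 + 24
37: 9169 = 37·247 + 30
41: 9169 = 41·223 + 26
43: 9169 = 43·213 + 10
47: 9169 = 47·195 + 4
53: 9169 = 53·173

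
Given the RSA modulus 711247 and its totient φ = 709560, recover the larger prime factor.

877

φ(n) = (p−1)(q−1) = n − (p+q) + 1, so p + q = 711247 − 709560 + 1 = 1688.
p and q are the roots of t² − 1688t + 711247 = 0.
Discriminant: 1688² − 4·711247 = 2849344 − 2844988 = 4356; √4356 = 66.
q = (1688 − 66)/2 = 811, p = (1688 + 66)/2 = 877.
Check: 811 · 877 = 711247.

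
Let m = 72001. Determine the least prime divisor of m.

72001 is odd.
Digit sum 10, not divisible by 3.
Ends in 1: not divisible by 5.
7: 72001 = 7·10285 + 6
11: 72001 = 11·6545 + 6
13: 72001 = 13·5538 + 7
17: 72001 = 17·4235 + 6
19: 72001 = 19·3789 + 10
23: 72001 = 23·3130 + 11
29: 72001 = 29·2482 + 23
31: 72001 = 31·2322 + 19
37: 72001 = 37·1945 + 36
41: 72001 = 41·1756 + 5
43: 72001 = 43·1674 + 19
47: 72001 = 47·1531 + 44
53: 72001 = 53·1358 + 27
59: 72001 = 59·1220 + 21
61: 72001 = 61·1180 + 21
67: 72001 = 67·1074 + 43
71: 72001 = 71·1014 + 7
73: 72001 = 73·986 + 23
79: 72001 = 79·911 + 32
83: 72001 = 83·867 + 40
89: 72001 = 89·809

89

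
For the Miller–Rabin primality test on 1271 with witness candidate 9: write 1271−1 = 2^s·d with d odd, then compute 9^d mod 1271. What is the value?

893

1271 − 1 = 1270 = 2^1 · 635, so d = 635.
9^1 ≡ 9 (mod 1271)
9^2 ≡ 9^2 = 81 ≡ 81 (mod 1271)
9^4 ≡ 81^2 = 6561 ≡ 206 (mod 1271)
9^8 ≡ 206^2 = 42436 ≡ 493 (mod 1271)
9^16 ≡ 493^2 = 243049 ≡ 288 (mod 1271)
9^32 ≡ 288^2 = 82944 ≡ 329 (mod 1271)
9^64 ≡ 329^2 = 108241 ≡ 206 (mod 1271)
9^128 ≡ 206^2 = 42436 ≡ 493 (mod 1271)
9^256 ≡ 493^2 = 243049 ≡ 288 (mod 1271)
9^512 ≡ 288^2 = 82944 ≡ 329 (mod 1271)
635 = 512 + 64 + 32 + 16 + 8 + 2 + 1 in binary powers of 2.
So 9^635 ≡ 329 · 206 · 329 · 288 · 493 · 81 · 9 ≡ 893 (mod 1271).
Squaring chain: 893; never reaches −1, so base 9 is a Miller–Rabin witness that 1271 is composite.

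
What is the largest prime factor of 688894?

688894 = 2 · 344447
344447 = 53 · 6499
6499 = 67 · 97
97 is prime.
So 688894 = 2 · 53 · 67 · 97; the largest prime factor is 97.

97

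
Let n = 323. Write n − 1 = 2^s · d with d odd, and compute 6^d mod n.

323 − 1 = 322 = 2^1 · 161, so d = 161.
6^1 ≡ 6 (mod 323)
6^2 ≡ 6^2 = 36 ≡ 36 (mod 323)
6^4 ≡ 36^2 = 1296 ≡ 4 (mod 323)
6^8 ≡ 4^2 = 16 ≡ 16 (mod 323)
6^16 ≡ 16^2 = 256 ≡ 256 (mod 323)
6^32 ≡ 256^2 = 65536 ≡ 290 (mod 323)
6^64 ≡ 290^2 = 84100 ≡ 120 (mod 323)
6^128 ≡ 120^2 = 14400 ≡ 188 (mod 323)
161 = 128 + 32 + 1 in binary powers of 2.
So 6^161 ≡ 188 · 290 · 6 ≡ 244 (mod 323).
Squaring chain: 244; never reaches −1, so base 6 is a Miller–Rabin witness that 323 is composite.

244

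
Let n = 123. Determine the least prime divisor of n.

3

123 is odd.
Digit sum 6, divisible by 3.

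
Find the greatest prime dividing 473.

473 = 11 · 43
43 is prime.
So 473 = 11 · 43; the largest prime factor is 43.

43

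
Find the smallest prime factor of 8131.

8131 is odd.
Digit sum 13, not divisible by 3.
Ends in 1: not divisible by 5.
7: 8131 = 7·1161 + 4
11: 8131 = 11·739 + 2
13: 8131 = 13·625 + 6
17: 8131 = 17·478 + 5
19: 8131 = 19·427 + 18
23: 8131 = 23·353 + 12
29: 8131 = 29·280 + 11
31: 8131 = 31·262 + 9
37: 8131 = 37·219 + 28
41: 8131 = 41·198 + 13
43: 8131 = 43·189 + 4
47: 8131 = 47·173

47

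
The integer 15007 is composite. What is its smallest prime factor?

43

15007 is odd.
Digit sum 13, not divisible by 3.
Ends in 7: not divisible by 5.
7: 15007 = 7·2143 + 6
11: 15007 = 11·1364 + 3
13: 15007 = 13·1154 + 5
17: 15007 = 17·882 + 13
19: 15007 = 19·789 + 16
23: 15007 = 23·652 + 11
29: 15007 = 29·517 + 14
31: 15007 = 31·484 + 3
37: 15007 = 37·405 + 22
41: 15007 = 41·366 + 1
43: 15007 = 43·349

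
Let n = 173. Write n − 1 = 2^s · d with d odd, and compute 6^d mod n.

173 − 1 = 172 = 2^2 · 43, so d = 43.
6^1 ≡ 6 (mod 173)
6^2 ≡ 6^2 = 36 ≡ 36 (mod 173)
6^4 ≡ 36^2 = 1296 ≡ 85 (mod 173)
6^8 ≡ 85^2 = 7225 ≡ 132 (mod 173)
6^16 ≡ 132^2 = 17424 ≡ 124 (mod 173)
6^32 ≡ 124^2 = 15376 ≡ 152 (mod 173)
43 = 32 + 8 + 2 + 1 in binary powers of 2.
So 6^43 ≡ 152 · 132 · 36 · 6 ≡ 1 (mod 173).
Since 6^d ≡ 1 (mod 173), base 6 does not prove 173 composite.

1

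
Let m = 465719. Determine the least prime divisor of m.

465719 is odd.
Digit sum 32, not divisible by 3.
Ends in 9: not divisible by 5.
7: 465719 = 7·66531 + 2
11: 465719 = 11·42338 + 1
13: 465719 = 13·35824 + 7
17: 465719 = 17·27395 + 4
19: 465719 = 19·24511 + 10
23: 465719 = 23·20248 + 15
29: 465719 = 29·16059 + 8
31: 465719 = 31·15023 + 6
37: 465719 = 37·12587

37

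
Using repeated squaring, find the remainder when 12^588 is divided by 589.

12^1 ≡ 12 (mod 589)
12^2 ≡ 12^2 = 144 ≡ 144 (mod 589)
12^4 ≡ 144^2 = 20736 ≡ 121 (mod 589)
12^8 ≡ 121^2 = 14641 ≡ 505 (mod 589)
12^16 ≡ 505^2 = 255025 ≡ 577 (mod 589)
12^32 ≡ 577^2 = 332929 ≡ 144 (mod 589)
12^64 ≡ 144^2 = 20736 ≡ 121 (mod 589)
12^128 ≡ 121^2 = 14641 ≡ 505 (mod 589)
12^256 ≡ 505^2 = 255025 ≡ 577 (mod 589)
12^512 ≡ 577^2 = 332929 ≡ 144 (mod 589)
588 = 512 + 64 + 8 + 4 in binary powers of 2.
So 12^588 ≡ 144 · 121 · 505 · 121 ≡ 39 (mod 589).
Since 39 ≠ 1, base 12 is a Fermat witness: 589 is composite.

39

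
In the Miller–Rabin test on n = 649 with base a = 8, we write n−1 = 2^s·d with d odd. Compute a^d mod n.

649 − 1 = 648 = 2^3 · 81, so d = 81.
8^1 ≡ 8 (mod 649)
8^2 ≡ 8^2 = 64 ≡ 64 (mod 649)
8^4 ≡ 64^2 = 4096 ≡ 202 (mod 649)
8^8 ≡ 202^2 = 40804 ≡ 566 (mod 649)
8^16 ≡ 566^2 = 320356 ≡ 399 (mod 649)
8^32 ≡ 399^2 = 159201 ≡ 196 (mod 649)
8^64 ≡ 196^2 = 38416 ≡ 125 (mod 649)
81 = 64 + 16 + 1 in binary powers of 2.
So 8^81 ≡ 125 · 399 · 8 ≡ 514 (mod 649).
Squaring chain: 514 → 53 → 213; never reaches −1, so base 8 is a Miller–Rabin witness that 649 is composite.

514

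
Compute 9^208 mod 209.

47

9^1 ≡ 9 (mod 209)
9^2 ≡ 9^2 = 81 ≡ 81 (mod 209)
9^4 ≡ 81^2 = 6561 ≡ 82 (mod 209)
9^8 ≡ 82^2 = 6724 ≡ 36 (mod 209)
9^16 ≡ 36^2 = 1296 ≡ 42 (mod 209)
9^32 ≡ 42^2 = 1764 ≡ 92 (mod 209)
9^64 ≡ 92^2 = 8464 ≡ 104 (mod 209)
9^128 ≡ 104^2 = 10816 ≡ 157 (mod 209)
208 = 128 + 64 + 16 in binary powers of 2.
So 9^208 ≡ 157 · 104 · 42 ≡ 47 (mod 209).
Since 47 ≠ 1, base 9 is a Fermat witness: 209 is composite.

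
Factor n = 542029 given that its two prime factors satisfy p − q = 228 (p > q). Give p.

859

Since p = q + 228, we have 542029 = q(q + 228), so q² + 228q − 542029 = 0.
Discriminant: 228² + 4·542029 = 51984 + 2168116 = 2220100; √2220100 = 1490.
q = (−228 + 1490)/2 = 631, and p = q + 228 = 859.
Check: 631 · 859 = 542029.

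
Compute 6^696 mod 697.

305

6^1 ≡ 6 (mod 697)
6^2 ≡ 6^2 = 36 ≡ 36 (mod 697)
6^4 ≡ 36^2 = 1296 ≡ 599 (mod 697)
6^8 ≡ 599^2 = 358801 ≡ 543 (mod 697)
6^16 ≡ 543^2 = 294849 ≡ 18 (mod 697)
6^32 ≡ 18^2 = 324 ≡ 324 (mod 697)
6^64 ≡ 324^2 = 104976 ≡ 426 (mod 697)
6^128 ≡ 426^2 = 181476 ≡ 256 (mod 697)
6^256 ≡ 256^2 = 65536 ≡ 18 (mod 697)
6^512 ≡ 18^2 = 324 ≡ 324 (mod 697)
696 = 512 + 128 + 32 + 16 + 8 in binary powers of 2.
So 6^696 ≡ 324 · 256 · 324 · 18 · 543 ≡ 305 (mod 697).
Since 305 ≠ 1, base 6 is a Fermat witness: 697 is composite.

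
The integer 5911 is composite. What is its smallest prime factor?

23

5911 is odd.
Digit sum 16, not divisible by 3.
Ends in 1: not divisible by 5.
7: 5911 = 7·844 + 3
11: 5911 = 11·537 + 4
13: 5911 = 13·454 + 9
17: 5911 = 17·347 + 12
19: 5911 = 19·311 + 2
23: 5911 = 23·257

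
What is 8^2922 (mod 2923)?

8^1 ≡ 8 (mod 2923)
8^2 ≡ 8^2 = 64 ≡ 64 (mod 2923)
8^4 ≡ 64^2 = 4096 ≡ 1173 (mod 2923)
8^8 ≡ 1173^2 = 1375929 ≡ 2119 (mod 2923)
8^16 ≡ 2119^2 = 4490161 ≡ 433 (mod 2923)
8^32 ≡ 433^2 = 187489 ≡ 417 (mod 2923)
8^64 ≡ 417^2 = 173889 ≡ 1432 (mod 2923)
8^128 ≡ 1432^2 = 2050624 ≡ 1601 (mod 2923)
8^256 ≡ 1601^2 = 2563201 ≡ 2653 (mod 2923)
8^512 ≡ 2653^2 = 7038409 ≡ 2748 (mod 2923)
8^1024 ≡ 2748^2 = 7551504 ≡ 1395 (mod 2923)
8^2048 ≡ 1395^2 = 1946025 ≡ 2230 (mod 2923)
2922 = 2048 + 512 + 256 + 64 + 32 + 8 + 2 in binary powers of 2.
So 8^2922 ≡ 2230 · 2748 · 2653 · 1432 · 417 · 2119 · 64 ≡ 1553 (mod 2923).
Since 1553 ≠ 1, base 8 is a Fermat witness: 2923 is composite.

1553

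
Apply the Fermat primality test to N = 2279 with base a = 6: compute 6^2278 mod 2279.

49

6^1 ≡ 6 (mod 2279)
6^2 ≡ 6^2 = 36 ≡ 36 (mod 2279)
6^4 ≡ 36^2 = 1296 ≡ 1296 (mod 2279)
6^8 ≡ 1296^2 = 1679616 ≡ 2272 (mod 2279)
6^16 ≡ 2272^2 = 5161984 ≡ 49 (mod 2279)
6^32 ≡ 49^2 = 2401 ≡ 122 (mod 2279)
6^64 ≡ 122^2 = 14884 ≡ 1210 (mod 2279)
6^128 ≡ 1210^2 = 1464100 ≡ 982 (mod 2279)
6^256 ≡ 982^2 = 964324 ≡ 307 (mod 2279)
6^512 ≡ 307^2 = 94249 ≡ 810 (mod 2279)
6^1024 ≡ 810^2 = 656100 ≡ 2027 (mod 2279)
6^2048 ≡ 2027^2 = 4108729 ≡ 1971 (mod 2279)
2278 = 2048 + 128 + 64 + 32 + 4 + 2 in binary powers of 2.
So 6^2278 ≡ 1971 · 982 · 1210 · 122 · 1296 · 36 ≡ 49 (mod 2279).
Since 49 ≠ 1, base 6 is a Fermat witness: 2279 is composite.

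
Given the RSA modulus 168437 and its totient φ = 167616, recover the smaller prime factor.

389

φ(n) = (p−1)(q−1) = n − (p+q) + 1, so p + q = 168437 − 167616 + 1 = 822.
p and q are the roots of t² − 822t + 168437 = 0.
Discriminant: 822² − 4·168437 = 675684 − 673748 = 1936; √1936 = 44.
q = (822 − 44)/2 = 389, p = (822 + 44)/2 = 433.
Check: 389 · 433 = 168437.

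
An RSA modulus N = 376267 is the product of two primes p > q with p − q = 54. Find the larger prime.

641

Since p = q + 54, we have 376267 = q(q + 54), so q² + 54q − 376267 = 0.
Discriminant: 54² + 4·376267 = 2916 + 1505068 = 1507984; √1507984 = 1228.
q = (−54 + 1228)/2 = 587, and p = q + 54 = 641.
Check: 587 · 641 = 376267.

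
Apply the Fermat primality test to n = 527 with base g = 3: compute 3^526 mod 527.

121

3^1 ≡ 3 (mod 527)
3^2 ≡ 3^2 = 9 ≡ 9 (mod 527)
3^4 ≡ 9^2 = 81 ≡ 81 (mod 527)
3^8 ≡ 81^2 = 6561 ≡ 237 (mod 527)
3^16 ≡ 237^2 = 56169 ≡ 307 (mod 527)
3^32 ≡ 307^2 = 94249 ≡ 443 (mod 527)
3^64 ≡ 443^2 = 196249 ≡ 205 (mod 527)
3^128 ≡ 205^2 = 42025 ≡ 392 (mod 527)
3^256 ≡ 392^2 = 153664 ≡ 307 (mod 527)
3^512 ≡ 307^2 = 94249 ≡ 443 (mod 527)
526 = 512 + 8 + 4 + 2 in binary powers of 2.
So 3^526 ≡ 443 · 237 · 81 · 9 ≡ 121 (mod 527).
Since 121 ≠ 1, base 3 is a Fermat witness: 527 is composite.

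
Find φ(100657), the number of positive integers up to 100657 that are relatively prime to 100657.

91200

Factor: 100657 = 17 · 31 · 191.
φ(100657) = (17−1) · (31−1) · (191−1) = 16 · 30 · 190 = 91200.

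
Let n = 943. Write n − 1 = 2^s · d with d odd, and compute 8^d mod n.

607

943 − 1 = 942 = 2^1 · 471, so d = 471.
8^1 ≡ 8 (mod 943)
8^2 ≡ 8^2 = 64 ≡ 64 (mod 943)
8^4 ≡ 64^2 = 4096 ≡ 324 (mod 943)
8^8 ≡ 324^2 = 104976 ≡ 303 (mod 943)
8^16 ≡ 303^2 = 91809 ≡ 338 (mod 943)
8^32 ≡ 338^2 = 114244 ≡ 141 (mod 943)
8^64 ≡ 141^2 = 19881 ≡ 78 (mod 943)
8^128 ≡ 78^2 = 6084 ≡ 426 (mod 943)
8^256 ≡ 426^2 = 181476 ≡ 420 (mod 943)
471 = 256 + 128 + 64 + 16 + 4 + 2 + 1 in binary powers of 2.
So 8^471 ≡ 420 · 426 · 78 · 338 · 324 · 64 · 8 ≡ 607 (mod 943).
Squaring chain: 607; never reaches −1, so base 8 is a Miller–Rabin witness that 943 is composite.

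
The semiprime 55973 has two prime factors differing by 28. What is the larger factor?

Since p = q + 28, we have 55973 = q(q + 28), so q² + 28q − 55973 = 0.
Discriminant: 28² + 4·55973 = 784 + 223892 = 224676; √224676 = 474.
q = (−28 + 474)/2 = 223, and p = q + 28 = 251.
Check: 223 · 251 = 55973.

251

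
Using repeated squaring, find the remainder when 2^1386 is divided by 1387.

2^1 ≡ 2 (mod 1387)
2^2 ≡ 2^2 = 4 ≡ 4 (mod 1387)
2^4 ≡ 4^2 = 16 ≡ 16 (mod 1387)
2^8 ≡ 16^2 = 256 ≡ 256 (mod 1387)
2^16 ≡ 256^2 = 65536 ≡ 347 (mod 1387)
2^32 ≡ 347^2 = 120409 ≡ 1127 (mod 1387)
2^64 ≡ 1127^2 = 1270129 ≡ 1024 (mod 1387)
2^128 ≡ 1024^2 = 1048576 ≡ 4 (mod 1387)
2^256 ≡ 4^2 = 16 ≡ 16 (mod 1387)
2^512 ≡ 16^2 = 256 ≡ 256 (mod 1387)
2^1024 ≡ 256^2 = 65536 ≡ 347 (mod 1387)
1386 = 1024 + 256 + 64 + 32 + 8 + 2 in binary powers of 2.
So 2^1386 ≡ 347 · 16 · 1024 · 1127 · 256 · 4 ≡ 1 (mod 1387).
Since the result is 1, base 2 gives no evidence that 1387 is composite.

1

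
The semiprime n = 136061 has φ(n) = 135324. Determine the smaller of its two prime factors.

φ(n) = (p−1)(q−1) = n − (p+q) + 1, so p + q = 136061 − 135324 + 1 = 738.
p and q are the roots of t² − 738t + 136061 = 0.
Discriminant: 738² − 4·136061 = 544644 − 544244 = 400; √400 = 20.
q = (738 − 20)/2 = 359, p = (738 + 20)/2 = 379.
Check: 359 · 379 = 136061.

359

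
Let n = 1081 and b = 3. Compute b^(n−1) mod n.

768

3^1 ≡ 3 (mod 1081)
3^2 ≡ 3^2 = 9 ≡ 9 (mod 1081)
3^4 ≡ 9^2 = 81 ≡ 81 (mod 1081)
3^8 ≡ 81^2 = 6561 ≡ 75 (mod 1081)
3^16 ≡ 75^2 = 5625 ≡ 220 (mod 1081)
3^32 ≡ 220^2 = 48400 ≡ 836 (mod 1081)
3^64 ≡ 836^2 = 698896 ≡ 570 (mod 1081)
3^128 ≡ 570^2 = 324900 ≡ 600 (mod 1081)
3^256 ≡ 600^2 = 360000 ≡ 27 (mod 1081)
3^512 ≡ 27^2 = 729 ≡ 729 (mod 1081)
3^1024 ≡ 729^2 = 531441 ≡ 670 (mod 1081)
1080 = 1024 + 32 + 16 + 8 in binary powers of 2.
So 3^1080 ≡ 670 · 836 · 220 · 75 ≡ 768 (mod 1081).
Since 768 ≠ 1, base 3 is a Fermat witness: 1081 is composite.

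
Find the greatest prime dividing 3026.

89

3026 = 2 · 1513
1513 = 17 · 89
89 is prime.
So 3026 = 2 · 17 · 89; the largest prime factor is 89.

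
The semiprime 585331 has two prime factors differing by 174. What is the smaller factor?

Since p = q + 174, we have 585331 = q(q + 174), so q² + 174q − 585331 = 0.
Discriminant: 174² + 4·585331 = 30276 + 2341324 = 2371600; √2371600 = 1540.
q = (−174 + 1540)/2 = 683, and p = q + 174 = 857.
Check: 683 · 857 = 585331.

683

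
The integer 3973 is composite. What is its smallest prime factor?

29

3973 is odd.
Digit sum 22, not divisible by 3.
Ends in 3: not divisible by 5.
7: 3973 = 7·567 + 4
11: 3973 = 11·361 + 2
13: 3973 = 13·305 + 8
17: 3973 = 17·233 + 12
19: 3973 = 19·209 + 2
23: 3973 = 23·172 + 17
29: 3973 = 29·137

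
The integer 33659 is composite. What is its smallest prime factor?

33659 is odd.
Digit sum 26, not divisible by 3.
Ends in 9: not divisible by 5.
7: 33659 = 7·4808 + 3
11: 33659 = 11·3059 + 10
13: 33659 = 13·2589 + 2
17: 33659 = 17·1979 + 16
19: 33659 = 19·1771 + 10
23: 33659 = 23·1463 + 10
29: 33659 = 29·1160 + 19
31: 33659 = 31·1085 + 24
37: 33659 = 37·909 + 26
41: 33659 = 41·820 + 39
43: 33659 = 43·782 + 33
47: 33659 = 47·716 + 7
53: 33659 = 53·635 + 4
59: 33659 = 59·570 + 29
61: 33659 = 61·551 + 48
67: 33659 = 67·502 + 25
71: 33659 = 71·474 + 5
73: 33659 = 73·461 + 6
79: 33659 = 79·426 + 5
83: 33659 = 83·405 + 44
89: 33659 = 89·378 + 17
97: 33659 = 97·347

97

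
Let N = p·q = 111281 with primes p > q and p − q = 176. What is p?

433

Since p = q + 176, we have 111281 = q(q + 176), so q² + 176q − 111281 = 0.
Discriminant: 176² + 4·111281 = 30976 + 445124 = 476100; √476100 = 690.
q = (−176 + 690)/2 = 257, and p = q + 176 = 433.
Check: 257 · 433 = 111281.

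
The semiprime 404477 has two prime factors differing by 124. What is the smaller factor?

577

Since p = q + 124, we have 404477 = q(q + 124), so q² + 124q − 404477 = 0.
Discriminant: 124² + 4·404477 = 15376 + 1617908 = 1633284; √1633284 = 1278.
q = (−124 + 1278)/2 = 577, and p = q + 124 = 701.
Check: 577 · 701 = 404477.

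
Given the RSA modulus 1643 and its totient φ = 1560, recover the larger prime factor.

53

φ(n) = (p−1)(q−1) = n − (p+q) + 1, so p + q = 1643 − 1560 + 1 = 84.
p and q are the roots of t² − 84t + 1643 = 0.
Discriminant: 84² − 4·1643 = 7056 − 6572 = 484; √484 = 22.
q = (84 − 22)/2 = 31, p = (84 + 22)/2 = 53.
Check: 31 · 53 = 1643.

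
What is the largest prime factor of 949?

73

949 = 13 · 73
73 is prime.
So 949 = 13 · 73; the largest prime factor is 73.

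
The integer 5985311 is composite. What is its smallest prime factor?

5985311 is odd.
Digit sum 32, not divisible by 3.
Ends in 1: not divisible by 5.
7: 5985311 = 7·855044 + 3
11: 5985311 = 11·544119 + 2
13: 5985311 = 13·460408 + 7
17: 5985311 = 17·352077 + 2
19: 5985311 = 19·315016 + 7
23: 5985311 = 23·260230 + 21
29: 5985311 = 29·206390 + 1
31: 5985311 = 31·193074 + 17
37: 5985311 = 37·161765 + 6
41: 5985311 = 41·145983 + 8
43: 5985311 = 43·139193 + 12
47: 5985311 = 47·127347 + 2
53: 5985311 = 53·112930 + 21
59: 5985311 = 59·101445 + 56
61: 5985311 = 61·98119 + 52
67: 5985311 = 67·89333

67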